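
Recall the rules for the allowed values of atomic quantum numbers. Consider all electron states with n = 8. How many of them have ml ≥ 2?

Per l-value: l=2 → 1; l=3 → 2; l=4 → 3; l=5 → 4; l=6 → 5; l=7 → 6.
Orbitals: 1 + 2 + 3 + 4 + 5 + 6 = 21. Each orbital carries two spin states, so 21 × 2 = 42 states.

42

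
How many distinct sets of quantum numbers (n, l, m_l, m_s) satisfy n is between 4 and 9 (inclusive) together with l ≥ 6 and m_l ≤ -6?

20

Go shell by shell, enumerating (l, m_l) with l ≥ 6 and m_l ≤ -6:
n=7 → 1; n=8 → 3; n=9 → 6.
Orbitals: 1 + 3 + 6 = 10. Including both spin states (m_s = ±1/2) gives 2 × 10 = 20 states.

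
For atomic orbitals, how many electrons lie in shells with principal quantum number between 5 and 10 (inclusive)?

710

Shell n has n² orbitals: 5²=25 + 6²=36 + 7²=49 + 8²=64 + 9²=81 + 10²=100 = 355 orbitals.
Two spin states per orbital: 2 × 355 = 710 electrons.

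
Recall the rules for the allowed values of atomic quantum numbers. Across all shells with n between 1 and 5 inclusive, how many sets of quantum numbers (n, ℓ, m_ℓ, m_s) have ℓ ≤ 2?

Go shell by shell, enumerating (ℓ, m_ℓ) with ℓ ≤ 2:
n=1 → 1; n=2 → 4; n=3 → 9; n=4 → 9; n=5 → 9.
Orbitals: 1 + 4 + 9 + 9 + 9 = 32. Including both spin states (m_s = ±1/2) gives 2 × 32 = 64 states.

64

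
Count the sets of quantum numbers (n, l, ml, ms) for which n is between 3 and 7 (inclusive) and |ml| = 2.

60

Go shell by shell, enumerating (l, ml) with |ml| = 2:
n=3 → 2; n=4 → 4; n=5 → 6; n=6 → 8; n=7 → 10.
Orbitals: 2 + 4 + 6 + 8 + 10 = 30. Including both spin states (ms = ±1/2) gives 2 × 30 = 60 states.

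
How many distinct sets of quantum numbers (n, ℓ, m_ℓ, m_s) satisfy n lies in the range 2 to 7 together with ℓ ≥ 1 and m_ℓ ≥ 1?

Treat each shell separately and count matching orbitals:
n=2 → 1; n=3 → 3; n=4 → 6; n=5 → 10; n=6 → 15; n=7 → 21.
Orbitals: 1 + 3 + 6 + 10 + 15 + 21 = 56. Including both spin states (m_s = ±1/2) gives 2 × 56 = 112 states.

112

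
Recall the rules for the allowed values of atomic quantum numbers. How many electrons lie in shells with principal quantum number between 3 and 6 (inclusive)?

172

Shell n has n² orbitals: 3²=9 + 4²=16 + 5²=25 + 6²=36 = 86 orbitals.
Two spin states per orbital: 2 × 86 = 172 electrons.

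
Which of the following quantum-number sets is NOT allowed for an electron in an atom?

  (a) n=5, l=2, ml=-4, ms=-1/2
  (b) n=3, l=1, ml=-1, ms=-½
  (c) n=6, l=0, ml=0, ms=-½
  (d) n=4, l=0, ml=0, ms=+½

(a)

(a) has |ml| = 4 > l = 2, violating −l ≤ ml ≤ l.
The remaining sets (b), (c), (d) satisfy all four rules.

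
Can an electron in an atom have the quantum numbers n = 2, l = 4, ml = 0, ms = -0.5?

The orbital quantum number must satisfy 0 ≤ l ≤ n−1. With n = 2 the allowed l values are 0, 1, so l = 4 is out of range.

Not allowed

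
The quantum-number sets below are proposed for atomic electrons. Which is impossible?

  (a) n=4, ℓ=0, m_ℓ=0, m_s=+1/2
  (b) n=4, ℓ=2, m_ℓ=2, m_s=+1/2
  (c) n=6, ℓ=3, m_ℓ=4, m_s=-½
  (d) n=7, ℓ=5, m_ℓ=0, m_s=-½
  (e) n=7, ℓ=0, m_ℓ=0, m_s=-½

(c)

(c) has |m_ℓ| = 4 > ℓ = 3, violating −ℓ ≤ m_ℓ ≤ ℓ.
The remaining sets (a), (b), (d), (e) satisfy all four rules.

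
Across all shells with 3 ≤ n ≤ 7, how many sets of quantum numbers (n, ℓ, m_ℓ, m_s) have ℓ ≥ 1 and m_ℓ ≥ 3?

Work shell by shell — for each n, count the (ℓ, m_ℓ) pairs that satisfy ℓ ≥ 1 and m_ℓ ≥ 3:
n=4 → 1; n=5 → 3; n=6 → 6; n=7 → 10.
Orbitals: 1 + 3 + 6 + 10 = 20. Including both spin states (m_s = ±1/2) gives 2 × 20 = 40 states.

40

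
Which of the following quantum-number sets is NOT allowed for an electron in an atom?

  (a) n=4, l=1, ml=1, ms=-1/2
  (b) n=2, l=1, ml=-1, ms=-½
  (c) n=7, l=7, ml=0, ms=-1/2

(c) has l = 7 ≥ n = 7, violating 0 ≤ l ≤ n−1.
The remaining sets (a), (b) satisfy all four rules.

(c)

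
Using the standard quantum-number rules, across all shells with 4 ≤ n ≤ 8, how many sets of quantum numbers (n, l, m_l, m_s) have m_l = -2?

40

Work shell by shell — for each n, count the (l, m_l) pairs that satisfy m_l = -2:
n=4 → 2; n=5 → 3; n=6 → 4; n=7 → 5; n=8 → 6.
Orbitals: 2 + 3 + 4 + 5 + 6 = 20. Including both spin states (m_s = ±1/2) gives 2 × 20 = 40 states.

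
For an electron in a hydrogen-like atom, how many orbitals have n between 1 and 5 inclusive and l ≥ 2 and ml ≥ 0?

For each n in the range, tally the orbitals obeying l ≥ 2 and ml ≥ 0:
n=3 → 3; n=4 → 7; n=5 → 12.
Total orbitals: 3 + 7 + 12 = 22.

22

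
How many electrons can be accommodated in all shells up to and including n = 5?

Total orbitals = 1² + 2² + 3² + 4² + 5² = 55. Doubling for spin gives 110 electrons.

110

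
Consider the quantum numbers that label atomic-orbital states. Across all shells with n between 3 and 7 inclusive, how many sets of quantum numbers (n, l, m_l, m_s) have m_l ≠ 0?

220

Go shell by shell, enumerating (l, m_l) with m_l ≠ 0:
n=3 → 6; n=4 → 12; n=5 → 20; n=6 → 30; n=7 → 42.
Orbitals: 6 + 12 + 20 + 30 + 42 = 110. Including both spin states (m_s = ±1/2) gives 2 × 110 = 220 states.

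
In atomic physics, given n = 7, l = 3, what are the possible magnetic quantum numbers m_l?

m_l takes every integer from −l to +l. With l = 3 that gives the 7 values -3, -2, -1, 0, 1, 2, 3.

-3, -2, -1, 0, 1, 2, 3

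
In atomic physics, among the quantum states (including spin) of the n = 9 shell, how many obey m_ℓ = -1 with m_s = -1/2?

Per ℓ-value: ℓ=1 → 1; ℓ=2 → 1; ℓ=3 → 1; ℓ=4 → 1; ℓ=5 → 1; ℓ=6 → 1; ℓ=7 → 1; ℓ=8 → 1.
Orbitals: 1 + 1 + 1 + 1 + 1 + 1 + 1 + 1 = 8. With m_s fixed to a single value there is one state per orbital, giving 8 states.

8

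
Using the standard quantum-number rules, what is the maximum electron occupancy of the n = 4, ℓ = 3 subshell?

14

A subshell with ℓ = 3 has 2ℓ+1 = 7 orbitals, each holding 2 electrons (spin ±1/2), so 7 × 2 = 14.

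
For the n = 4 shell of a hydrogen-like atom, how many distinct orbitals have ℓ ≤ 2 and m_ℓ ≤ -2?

1

With n = 4 the allowed ℓ are 0, 1, …, 3.
Contributions: ℓ=2 → 1.
Total orbitals: 1.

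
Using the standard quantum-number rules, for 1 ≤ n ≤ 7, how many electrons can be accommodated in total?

280

Total orbitals = 1² + 2² + 3² + 4² + 5² + 6² + 7² = 140. Doubling for spin gives 280 electrons.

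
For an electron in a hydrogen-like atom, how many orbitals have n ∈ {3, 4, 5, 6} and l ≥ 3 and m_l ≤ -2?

Treat each shell separately and count matching orbitals:
n=4 → 2; n=5 → 5; n=6 → 9.
Total orbitals: 2 + 5 + 9 = 16.

16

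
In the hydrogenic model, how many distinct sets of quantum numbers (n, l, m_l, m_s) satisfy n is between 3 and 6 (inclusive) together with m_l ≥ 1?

68

Go shell by shell, enumerating (l, m_l) with m_l ≥ 1:
n=3 → 3; n=4 → 6; n=5 → 10; n=6 → 15.
Orbitals: 3 + 6 + 10 + 15 = 34. Including both spin states (m_s = ±1/2) gives 2 × 34 = 68 states.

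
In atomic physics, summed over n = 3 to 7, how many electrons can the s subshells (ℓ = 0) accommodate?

10

An s subshell (ℓ = 0) exists for every n ≥ 1, so shells n = 3, 4, 5, 6, 7 each contribute one — 5 subshells.
Since each s subshell holds 2(2·0+1) = 2 electrons, the total is 5 × 2 = 10.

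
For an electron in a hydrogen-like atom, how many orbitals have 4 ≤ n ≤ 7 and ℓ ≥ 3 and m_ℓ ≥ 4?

10

For each n in the range, tally the orbitals obeying ℓ ≥ 3 and m_ℓ ≥ 4:
n=5 → 1; n=6 → 3; n=7 → 6.
Total orbitals: 1 + 3 + 6 = 10.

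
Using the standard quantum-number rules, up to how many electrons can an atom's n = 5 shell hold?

50

A shell holds 2n² electrons: 2 × 5² = 2 × 25 = 50.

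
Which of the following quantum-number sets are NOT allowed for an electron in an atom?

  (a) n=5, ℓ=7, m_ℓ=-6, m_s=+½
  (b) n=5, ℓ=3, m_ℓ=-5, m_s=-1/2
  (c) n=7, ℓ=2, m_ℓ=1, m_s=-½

(a) and (b)

(a) has ℓ = 7 ≥ n = 5, violating 0 ≤ ℓ ≤ n−1.
(b) has |m_ℓ| = 5 > ℓ = 3, violating −ℓ ≤ m_ℓ ≤ ℓ.
The remaining set (c) satisfies all four rules.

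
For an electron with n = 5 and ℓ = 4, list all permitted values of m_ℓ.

-4, -3, -2, -1, 0, 1, 2, 3, 4

m_ℓ takes every integer from −ℓ to +ℓ. With ℓ = 4 that gives the 9 values -4, -3, -2, -1, 0, 1, 2, 3, 4.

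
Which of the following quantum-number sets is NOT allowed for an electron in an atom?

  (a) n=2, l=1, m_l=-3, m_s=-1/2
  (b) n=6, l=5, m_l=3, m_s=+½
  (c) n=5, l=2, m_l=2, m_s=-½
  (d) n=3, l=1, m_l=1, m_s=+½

(a) has |m_l| = 3 > l = 1, violating −l ≤ m_l ≤ l.
The remaining sets (b), (c), (d) satisfy all four rules.

(a)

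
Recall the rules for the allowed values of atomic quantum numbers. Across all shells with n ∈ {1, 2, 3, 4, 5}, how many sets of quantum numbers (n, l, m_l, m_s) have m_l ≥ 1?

40

Work shell by shell — for each n, count the (l, m_l) pairs that satisfy m_l ≥ 1:
n=2 → 1; n=3 → 3; n=4 → 6; n=5 → 10.
Orbitals: 1 + 3 + 6 + 10 = 20. Including both spin states (m_s = ±1/2) gives 2 × 20 = 40 states.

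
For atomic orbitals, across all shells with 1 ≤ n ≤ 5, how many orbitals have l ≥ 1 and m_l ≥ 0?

30

For each n in the range, tally the orbitals obeying l ≥ 1 and m_l ≥ 0:
n=2 → 2; n=3 → 5; n=4 → 9; n=5 → 14.
Total orbitals: 2 + 5 + 9 + 14 = 30.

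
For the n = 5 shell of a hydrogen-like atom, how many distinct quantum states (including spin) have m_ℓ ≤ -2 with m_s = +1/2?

For n = 5, ℓ ranges over 0 … 4.
The (ℓ, m_ℓ) pairs meeting m_ℓ ≤ -2 give: ℓ=2 → 1; ℓ=3 → 2; ℓ=4 → 3.
Orbitals: 1 + 2 + 3 = 6. With m_s fixed to a single value there is one state per orbital, giving 6 states.

6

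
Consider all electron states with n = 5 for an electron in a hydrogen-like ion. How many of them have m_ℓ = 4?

With n = 5 the allowed ℓ are 0, 1, …, 4.
Per ℓ-value: ℓ=4 → 1.
Orbitals: 1. Each orbital carries two spin states, so 1 × 2 = 2 states.

2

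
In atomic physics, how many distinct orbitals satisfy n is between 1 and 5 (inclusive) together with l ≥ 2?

38

Per-shell orbital counts meeting the constraint:
n=3 → 5; n=4 → 12; n=5 → 21.
Total orbitals: 5 + 12 + 21 = 38.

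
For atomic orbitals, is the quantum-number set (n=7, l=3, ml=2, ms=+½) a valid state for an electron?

n = 7 is a positive integer. l = 3 satisfies 0 ≤ l ≤ n−1 = 6. ml = 2 lies in the range −l … +l (here −3 … 3). ms = +1/2 is one of ±1/2.
All four constraints are satisfied.

Allowed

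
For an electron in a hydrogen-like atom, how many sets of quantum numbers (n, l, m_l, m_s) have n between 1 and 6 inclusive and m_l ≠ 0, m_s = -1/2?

Treat each shell separately and count matching orbitals:
n=2 → 2; n=3 → 6; n=4 → 12; n=5 → 20; n=6 → 30.
Orbitals: 2 + 6 + 12 + 20 + 30 = 70. With m_s fixed to -1/2 there is one state per orbital, so 70 states.

70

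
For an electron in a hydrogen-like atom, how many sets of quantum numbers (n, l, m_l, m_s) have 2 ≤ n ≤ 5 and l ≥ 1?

100

Go shell by shell, enumerating (l, m_l) with l ≥ 1:
n=2 → 3; n=3 → 8; n=4 → 15; n=5 → 24.
Orbitals: 3 + 8 + 15 + 24 = 50. Including both spin states (m_s = ±1/2) gives 2 × 50 = 100 states.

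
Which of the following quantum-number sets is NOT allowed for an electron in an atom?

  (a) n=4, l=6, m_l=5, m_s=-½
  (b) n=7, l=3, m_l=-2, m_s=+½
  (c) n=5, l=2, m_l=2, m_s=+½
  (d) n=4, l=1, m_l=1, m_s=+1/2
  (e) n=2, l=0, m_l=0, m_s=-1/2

(a)

(a) has l = 6 ≥ n = 4, violating 0 ≤ l ≤ n−1.
The remaining sets (b), (c), (d), (e) satisfy all four rules.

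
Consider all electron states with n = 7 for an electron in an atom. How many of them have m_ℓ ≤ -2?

With n = 7 the allowed ℓ are 0, 1, …, 6.
Contributions: ℓ=2 → 1; ℓ=3 → 2; ℓ=4 → 3; ℓ=5 → 4; ℓ=6 → 5.
Orbitals: 1 + 2 + 3 + 4 + 5 = 15. Each orbital carries two spin states, so 15 × 2 = 30 states.

30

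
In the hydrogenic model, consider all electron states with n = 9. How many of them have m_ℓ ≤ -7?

6

With n = 9 the allowed ℓ are 0, 1, …, 8.
Orbitals with m_ℓ ≤ -7, by ℓ: ℓ=7 → 1; ℓ=8 → 2.
Orbitals: 1 + 2 = 3. Each orbital carries two spin states, so 3 × 2 = 6 states.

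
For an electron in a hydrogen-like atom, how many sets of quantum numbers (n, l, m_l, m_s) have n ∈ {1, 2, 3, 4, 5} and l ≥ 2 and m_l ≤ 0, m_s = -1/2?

Per-shell orbital counts meeting the constraint:
n=3 → 3; n=4 → 7; n=5 → 12.
Orbitals: 3 + 7 + 12 = 22. With m_s fixed to -1/2 there is one state per orbital, so 22 states.

22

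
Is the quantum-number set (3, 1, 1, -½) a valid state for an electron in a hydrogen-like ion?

Valid

n = 3 is a positive integer. l = 1 satisfies 0 ≤ l ≤ n−1 = 2. ml = 1 lies in the range −l … +l (here −1 … 1). ms = -1/2 is one of ±1/2.
All four constraints are satisfied.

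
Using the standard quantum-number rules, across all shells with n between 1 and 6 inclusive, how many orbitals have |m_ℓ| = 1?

30

Go shell by shell, enumerating (ℓ, m_ℓ) with |m_ℓ| = 1:
n=2 → 2; n=3 → 4; n=4 → 6; n=5 → 8; n=6 → 10.
Total orbitals: 2 + 4 + 6 + 8 + 10 = 30.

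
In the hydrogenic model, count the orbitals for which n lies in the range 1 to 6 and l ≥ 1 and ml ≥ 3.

10

Per-shell orbital counts meeting the constraint:
n=4 → 1; n=5 → 3; n=6 → 6.
Total orbitals: 1 + 3 + 6 = 10.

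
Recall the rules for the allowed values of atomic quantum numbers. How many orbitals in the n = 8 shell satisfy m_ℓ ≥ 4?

10

The n = 8 shell has ℓ = 0 through 7; check each.
Contributions: ℓ=4 → 1; ℓ=5 → 2; ℓ=6 → 3; ℓ=7 → 4.
Total orbitals: 1 + 2 + 3 + 4 = 10.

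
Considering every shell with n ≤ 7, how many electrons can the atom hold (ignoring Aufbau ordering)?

Total orbitals = 1² + 2² + 3² + 4² + 5² + 6² + 7² = 140. Doubling for spin gives 280 electrons.

280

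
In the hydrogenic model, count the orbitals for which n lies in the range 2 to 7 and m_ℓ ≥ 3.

20

Go shell by shell, enumerating (ℓ, m_ℓ) with m_ℓ ≥ 3:
n=4 → 1; n=5 → 3; n=6 → 6; n=7 → 10.
Total orbitals: 1 + 3 + 6 + 10 = 20.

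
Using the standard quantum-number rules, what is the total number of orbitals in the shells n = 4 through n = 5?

41

Shell n has n² orbitals: 4²=16 + 5²=25 = 41 orbitals.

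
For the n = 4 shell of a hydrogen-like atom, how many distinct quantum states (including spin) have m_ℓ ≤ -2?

6

For n = 4, ℓ ranges over 0 … 3.
Contributions: ℓ=2 → 1; ℓ=3 → 2.
Orbitals: 1 + 2 = 3. Each orbital carries two spin states, so 3 × 2 = 6 states.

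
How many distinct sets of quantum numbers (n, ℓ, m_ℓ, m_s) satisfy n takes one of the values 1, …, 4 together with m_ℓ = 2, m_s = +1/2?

3

For each n in the range, tally the orbitals obeying m_ℓ = 2:
n=3 → 1; n=4 → 2.
Orbitals: 1 + 2 = 3. With m_s fixed to +1/2 there is one state per orbital, so 3 states.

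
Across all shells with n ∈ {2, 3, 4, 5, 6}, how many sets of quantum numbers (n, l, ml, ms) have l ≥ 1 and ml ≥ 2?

40

Go shell by shell, enumerating (l, ml) with l ≥ 1 and ml ≥ 2:
n=3 → 1; n=4 → 3; n=5 → 6; n=6 → 10.
Orbitals: 1 + 3 + 6 + 10 = 20. Including both spin states (ms = ±1/2) gives 2 × 20 = 40 states.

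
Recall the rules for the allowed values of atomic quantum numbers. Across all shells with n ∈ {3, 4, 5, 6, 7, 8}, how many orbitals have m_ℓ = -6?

Count contributing orbitals for each principal shell:
n=7 → 1; n=8 → 2.
Total orbitals: 1 + 2 = 3.

3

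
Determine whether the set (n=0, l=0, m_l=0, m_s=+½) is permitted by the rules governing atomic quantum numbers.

The principal quantum number must be a positive integer (n ≥ 1), but here n = 0.

Not allowed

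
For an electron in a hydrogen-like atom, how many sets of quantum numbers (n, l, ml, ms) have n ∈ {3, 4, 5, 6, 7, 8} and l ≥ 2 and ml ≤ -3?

70

Count contributing orbitals for each principal shell:
n=4 → 1; n=5 → 3; n=6 → 6; n=7 → 10; n=8 → 15.
Orbitals: 1 + 3 + 6 + 10 + 15 = 35. Including both spin states (ms = ±1/2) gives 2 × 35 = 70 states.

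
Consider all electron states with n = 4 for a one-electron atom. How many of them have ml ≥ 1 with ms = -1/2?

Orbitals with ml ≥ 1, by l: l=1 → 1; l=2 → 2; l=3 → 3.
Orbitals: 1 + 2 + 3 = 6. With ms fixed to a single value there is one state per orbital, giving 6 states.

6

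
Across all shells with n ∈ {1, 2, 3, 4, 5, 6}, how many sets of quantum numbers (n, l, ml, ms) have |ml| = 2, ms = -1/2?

Go shell by shell, enumerating (l, ml) with |ml| = 2:
n=3 → 2; n=4 → 4; n=5 → 6; n=6 → 8.
Orbitals: 2 + 4 + 6 + 8 = 20. With ms fixed to -1/2 there is one state per orbital, so 20 states.

20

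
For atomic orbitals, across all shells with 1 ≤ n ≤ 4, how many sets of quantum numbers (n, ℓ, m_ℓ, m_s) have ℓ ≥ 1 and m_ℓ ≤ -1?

Treat each shell separately and count matching orbitals:
n=2 → 1; n=3 → 3; n=4 → 6.
Orbitals: 1 + 3 + 6 = 10. Including both spin states (m_s = ±1/2) gives 2 × 10 = 20 states.

20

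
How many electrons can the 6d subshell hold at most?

A subshell with l = 2 has 2l+1 = 5 orbitals, each holding 2 electrons (spin ±1/2), so 5 × 2 = 10.

10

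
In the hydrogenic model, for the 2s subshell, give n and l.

n = 2, l = 0

The leading integer gives n = 2; the letter 's' means l = 0.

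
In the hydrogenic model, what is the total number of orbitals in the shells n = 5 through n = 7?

110

Shell n has n² orbitals: 5²=25 + 6²=36 + 7²=49 = 110 orbitals.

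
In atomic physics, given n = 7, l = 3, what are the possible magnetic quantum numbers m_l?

m_l takes every integer from −l to +l. With l = 3 that gives the 7 values -3, -2, -1, 0, 1, 2, 3.

-3, -2, -1, 0, 1, 2, 3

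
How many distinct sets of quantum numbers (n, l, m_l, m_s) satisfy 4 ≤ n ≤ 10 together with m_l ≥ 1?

Go shell by shell, enumerating (l, m_l) with m_l ≥ 1:
n=4 → 6; n=5 → 10; n=6 → 15; n=7 → 21; n=8 → 28; n=9 → 36; n=10 → 45.
Orbitals: 6 + 10 + 15 + 21 + 28 + 36 + 45 = 161. Including both spin states (m_s = ±1/2) gives 2 × 161 = 322 states.

322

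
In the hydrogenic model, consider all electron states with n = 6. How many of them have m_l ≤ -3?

12

With n = 6 the allowed l are 0, 1, …, 5.
Orbitals with m_l ≤ -3, by l: l=3 → 1; l=4 → 2; l=5 → 3.
Orbitals: 1 + 2 + 3 = 6. Each orbital carries two spin states, so 6 × 2 = 12 states.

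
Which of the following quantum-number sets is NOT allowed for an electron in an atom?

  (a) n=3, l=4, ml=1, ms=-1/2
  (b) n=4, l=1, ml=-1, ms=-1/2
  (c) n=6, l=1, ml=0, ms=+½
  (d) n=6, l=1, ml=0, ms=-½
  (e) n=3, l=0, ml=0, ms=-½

(a) has l = 4 ≥ n = 3, violating 0 ≤ l ≤ n−1.
The remaining sets (b), (c), (d), (e) satisfy all four rules.

(a)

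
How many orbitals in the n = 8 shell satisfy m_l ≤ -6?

3

Orbitals with m_l ≤ -6, by l: l=6 → 1; l=7 → 2.
Total orbitals: 1 + 2 = 3.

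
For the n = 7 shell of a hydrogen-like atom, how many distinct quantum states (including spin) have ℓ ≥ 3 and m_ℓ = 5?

With n = 7 the allowed ℓ are 0, 1, …, 6.
The (ℓ, m_ℓ) pairs meeting ℓ ≥ 3 and m_ℓ = 5 give: ℓ=5 → 1; ℓ=6 → 1.
Orbitals: 1 + 1 = 2. Each orbital carries two spin states, so 2 × 2 = 4 states.

4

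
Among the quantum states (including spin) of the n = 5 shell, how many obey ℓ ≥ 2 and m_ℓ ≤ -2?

12

The n = 5 shell has ℓ = 0 through 4; check each.
The (ℓ, m_ℓ) pairs meeting ℓ ≥ 2 and m_ℓ ≤ -2 give: ℓ=2 → 1; ℓ=3 → 2; ℓ=4 → 3.
Orbitals: 1 + 2 + 3 = 6. Each orbital carries two spin states, so 6 × 2 = 12 states.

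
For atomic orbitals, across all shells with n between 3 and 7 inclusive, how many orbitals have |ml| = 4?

Per-shell orbital counts meeting the constraint:
n=5 → 2; n=6 → 4; n=7 → 6.
Total orbitals: 2 + 4 + 6 = 12.

12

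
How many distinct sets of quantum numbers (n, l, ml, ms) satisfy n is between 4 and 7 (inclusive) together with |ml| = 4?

Count contributing orbitals for each principal shell:
n=5 → 2; n=6 → 4; n=7 → 6.
Orbitals: 2 + 4 + 6 = 12. Including both spin states (ms = ±1/2) gives 2 × 12 = 24 states.

24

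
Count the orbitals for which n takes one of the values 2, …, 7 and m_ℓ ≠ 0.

112

Per-shell orbital counts meeting the constraint:
n=2 → 2; n=3 → 6; n=4 → 12; n=5 → 20; n=6 → 30; n=7 → 42.
Total orbitals: 2 + 6 + 12 + 20 + 30 + 42 = 112.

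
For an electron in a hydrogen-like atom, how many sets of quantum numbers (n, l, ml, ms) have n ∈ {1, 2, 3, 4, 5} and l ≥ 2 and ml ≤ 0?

Per-shell orbital counts meeting the constraint:
n=3 → 3; n=4 → 7; n=5 → 12.
Orbitals: 3 + 7 + 12 = 22. Including both spin states (ms = ±1/2) gives 2 × 22 = 44 states.

44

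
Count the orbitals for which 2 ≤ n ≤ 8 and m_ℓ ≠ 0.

168

Count contributing orbitals for each principal shell:
n=2 → 2; n=3 → 6; n=4 → 12; n=5 → 20; n=6 → 30; n=7 → 42; n=8 → 56.
Total orbitals: 2 + 6 + 12 + 20 + 30 + 42 + 56 = 168.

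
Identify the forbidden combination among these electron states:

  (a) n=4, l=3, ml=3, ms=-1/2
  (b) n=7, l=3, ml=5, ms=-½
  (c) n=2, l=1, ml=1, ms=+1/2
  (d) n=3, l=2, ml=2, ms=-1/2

(b)

(b) has |ml| = 5 > l = 3, violating −l ≤ ml ≤ l.
The remaining sets (a), (c), (d) satisfy all four rules.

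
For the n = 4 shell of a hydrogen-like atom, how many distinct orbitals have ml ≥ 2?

The (l, ml) pairs meeting ml ≥ 2 give: l=2 → 1; l=3 → 2.
Total orbitals: 1 + 2 = 3.

3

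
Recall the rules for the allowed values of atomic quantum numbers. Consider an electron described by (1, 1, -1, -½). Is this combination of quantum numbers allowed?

The orbital quantum number must satisfy 0 ≤ l ≤ n−1. With n = 1 the allowed l values are 0, so l = 1 is out of range.

Not allowed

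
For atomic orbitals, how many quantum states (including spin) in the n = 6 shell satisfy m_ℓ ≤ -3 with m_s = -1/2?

6

Go through ℓ = 0, …, 5 (the values permitted for n = 6).
Per ℓ-value: ℓ=3 → 1; ℓ=4 → 2; ℓ=5 → 3.
Orbitals: 1 + 2 + 3 = 6. With m_s fixed to a single value there is one state per orbital, giving 6 states.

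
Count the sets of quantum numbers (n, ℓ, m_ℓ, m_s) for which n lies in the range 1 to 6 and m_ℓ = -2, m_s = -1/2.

10

Go shell by shell, enumerating (ℓ, m_ℓ) with m_ℓ = -2:
n=3 → 1; n=4 → 2; n=5 → 3; n=6 → 4.
Orbitals: 1 + 2 + 3 + 4 = 10. With m_s fixed to -1/2 there is one state per orbital, so 10 states.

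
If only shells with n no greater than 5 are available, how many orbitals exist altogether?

Total orbitals = 1² + 2² + 3² + 4² + 5² = 55.

55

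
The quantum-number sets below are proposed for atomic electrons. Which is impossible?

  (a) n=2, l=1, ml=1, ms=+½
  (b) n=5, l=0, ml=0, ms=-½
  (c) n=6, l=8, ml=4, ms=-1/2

(c) has l = 8 ≥ n = 6, violating 0 ≤ l ≤ n−1.
The remaining sets (a), (b) satisfy all four rules.

(c)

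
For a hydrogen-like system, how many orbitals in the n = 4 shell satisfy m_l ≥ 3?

1

For n = 4, l ranges over 0 … 3.
Orbitals with m_l ≥ 3, by l: l=3 → 1.
Total orbitals: 1.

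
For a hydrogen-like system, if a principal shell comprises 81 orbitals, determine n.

n² = 81 ⇒ n = 9.

n = 9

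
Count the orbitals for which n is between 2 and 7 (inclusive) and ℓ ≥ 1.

Go shell by shell, enumerating (ℓ, m_ℓ) with ℓ ≥ 1:
n=2 → 3; n=3 → 8; n=4 → 15; n=5 → 24; n=6 → 35; n=7 → 48.
Total orbitals: 3 + 8 + 15 + 24 + 35 + 48 = 133.

133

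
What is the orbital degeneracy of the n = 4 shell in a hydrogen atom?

The n = 4 shell contains n² = 4² = 16 orbitals.

16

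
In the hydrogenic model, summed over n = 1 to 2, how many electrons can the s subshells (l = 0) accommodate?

An s subshell (l = 0) exists for every n ≥ 1, so shells n = 1, 2 each contribute one — 2 subshells.
Since each s subshell holds 2(2·0+1) = 2 electrons, the total is 2 × 2 = 4.

4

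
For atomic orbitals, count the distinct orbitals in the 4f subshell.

A subshell has 2ℓ+1 orbitals; with ℓ = 3, that's 7.

7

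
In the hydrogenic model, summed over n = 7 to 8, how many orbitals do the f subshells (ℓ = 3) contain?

14

An f subshell (ℓ = 3) exists for every n ≥ 4, so shells n = 7, 8 each contribute one — 2 subshells.
Since each f subshell has 2·3+1 = 7 orbitals, the total is 2 × 7 = 14.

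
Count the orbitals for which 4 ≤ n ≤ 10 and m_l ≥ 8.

4

For each n in the range, tally the orbitals obeying m_l ≥ 8:
n=9 → 1; n=10 → 3.
Total orbitals: 1 + 3 = 4.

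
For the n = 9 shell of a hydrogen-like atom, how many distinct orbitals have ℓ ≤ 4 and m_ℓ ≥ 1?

10

The (ℓ, m_ℓ) pairs meeting ℓ ≤ 4 and m_ℓ ≥ 1 give: ℓ=1 → 1; ℓ=2 → 2; ℓ=3 → 3; ℓ=4 → 4.
Total orbitals: 1 + 2 + 3 + 4 = 10.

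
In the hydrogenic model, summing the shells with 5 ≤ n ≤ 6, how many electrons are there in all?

Shell n has n² orbitals: 5²=25 + 6²=36 = 61 orbitals.
Two spin states per orbital: 2 × 61 = 122 electrons.

122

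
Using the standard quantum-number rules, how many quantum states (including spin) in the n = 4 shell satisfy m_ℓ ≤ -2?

With n = 4 the allowed ℓ are 0, 1, …, 3.
Orbitals with m_ℓ ≤ -2, by ℓ: ℓ=2 → 1; ℓ=3 → 2.
Orbitals: 1 + 2 = 3. Each orbital carries two spin states, so 3 × 2 = 6 states.

6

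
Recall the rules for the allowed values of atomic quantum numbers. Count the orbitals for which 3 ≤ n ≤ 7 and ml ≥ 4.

10

Go shell by shell, enumerating (l, ml) with ml ≥ 4:
n=5 → 1; n=6 → 3; n=7 → 6.
Total orbitals: 1 + 3 + 6 = 10.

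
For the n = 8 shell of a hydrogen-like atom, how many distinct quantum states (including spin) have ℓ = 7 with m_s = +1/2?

For n = 8, ℓ ranges over 0 … 7.
Per ℓ-value: ℓ=7 → 15.
Orbitals: 15. With m_s fixed to a single value there is one state per orbital, giving 15 states.

15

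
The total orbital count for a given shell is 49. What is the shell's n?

n² = 49 ⇒ n = 7.

n = 7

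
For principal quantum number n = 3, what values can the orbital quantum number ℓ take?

0, 1, 2

ℓ is an integer with 0 ≤ ℓ ≤ n−1, so for n = 3: ℓ = 0, 1, 2.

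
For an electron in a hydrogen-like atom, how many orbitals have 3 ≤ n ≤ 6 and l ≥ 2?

70

Per-shell orbital counts meeting the constraint:
n=3 → 5; n=4 → 12; n=5 → 21; n=6 → 32.
Total orbitals: 5 + 12 + 21 + 32 = 70.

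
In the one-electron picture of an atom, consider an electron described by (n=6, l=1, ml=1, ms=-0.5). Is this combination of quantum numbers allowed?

n = 6 is a positive integer. l = 1 satisfies 0 ≤ l ≤ n−1 = 5. ml = 1 lies in the range −l … +l (here −1 … 1). ms = -1/2 is one of ±1/2.
All four constraints are satisfied.

Allowed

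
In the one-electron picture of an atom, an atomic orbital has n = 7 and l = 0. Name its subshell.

l = 0 corresponds to the letter 's', so the subshell is 7s.

7s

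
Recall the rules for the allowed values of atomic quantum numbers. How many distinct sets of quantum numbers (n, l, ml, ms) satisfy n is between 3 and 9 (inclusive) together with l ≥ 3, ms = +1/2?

217

Count contributing orbitals for each principal shell:
n=4 → 7; n=5 → 16; n=6 → 27; n=7 → 40; n=8 → 55; n=9 → 72.
Orbitals: 7 + 16 + 27 + 40 + 55 + 72 = 217. With ms fixed to +1/2 there is one state per orbital, so 217 states.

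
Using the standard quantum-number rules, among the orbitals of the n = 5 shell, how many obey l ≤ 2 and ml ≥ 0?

Go through l = 0, …, 4 (the values permitted for n = 5).
The (l, ml) pairs meeting l ≤ 2 and ml ≥ 0 give: l=0 → 1; l=1 → 2; l=2 → 3.
Total orbitals: 1 + 2 + 3 = 6.

6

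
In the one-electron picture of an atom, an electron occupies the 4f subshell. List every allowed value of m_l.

The 4f subshell has l = 3, and m_l takes every integer from −l to +l. With l = 3 that gives the 7 values -3, -2, -1, 0, 1, 2, 3.

-3, -2, -1, 0, 1, 2, 3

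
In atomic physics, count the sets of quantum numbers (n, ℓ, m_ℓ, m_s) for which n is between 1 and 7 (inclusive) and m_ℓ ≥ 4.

Treat each shell separately and count matching orbitals:
n=5 → 1; n=6 → 3; n=7 → 6.
Orbitals: 1 + 3 + 6 = 10. Including both spin states (m_s = ±1/2) gives 2 × 10 = 20 states.

20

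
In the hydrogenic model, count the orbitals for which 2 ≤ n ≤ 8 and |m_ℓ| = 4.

20

For each n in the range, tally the orbitals obeying |m_ℓ| = 4:
n=5 → 2; n=6 → 4; n=7 → 6; n=8 → 8.
Total orbitals: 2 + 4 + 6 + 8 = 20.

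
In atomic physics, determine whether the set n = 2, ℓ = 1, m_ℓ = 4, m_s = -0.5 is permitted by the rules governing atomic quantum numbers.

Invalid

The magnetic quantum number must satisfy −ℓ ≤ m_ℓ ≤ ℓ. With ℓ = 1, m_ℓ can only be -1, 0, 1, so m_ℓ = 4 is forbidden.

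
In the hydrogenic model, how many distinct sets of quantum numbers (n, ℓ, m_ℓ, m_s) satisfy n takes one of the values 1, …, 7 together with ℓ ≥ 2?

Per-shell orbital counts meeting the constraint:
n=3 → 5; n=4 → 12; n=5 → 21; n=6 → 32; n=7 → 45.
Orbitals: 5 + 12 + 21 + 32 + 45 = 115. Including both spin states (m_s = ±1/2) gives 2 × 115 = 230 states.

230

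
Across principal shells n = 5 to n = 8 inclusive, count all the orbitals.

Shell n has n² orbitals: 5²=25 + 6²=36 + 7²=49 + 8²=64 = 174 orbitals.

174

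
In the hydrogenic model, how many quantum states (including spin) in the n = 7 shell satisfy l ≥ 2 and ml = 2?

10

Go through l = 0, …, 6 (the values permitted for n = 7).
Per l-value: l=2 → 1; l=3 → 1; l=4 → 1; l=5 → 1; l=6 → 1.
Orbitals: 1 + 1 + 1 + 1 + 1 = 5. Each orbital carries two spin states, so 5 × 2 = 10 states.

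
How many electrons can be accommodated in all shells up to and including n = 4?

Total orbitals = 1² + 2² + 3² + 4² = 30. Doubling for spin gives 60 electrons.

60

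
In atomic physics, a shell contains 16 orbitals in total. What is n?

n² = 16 ⇒ n = 4.

n = 4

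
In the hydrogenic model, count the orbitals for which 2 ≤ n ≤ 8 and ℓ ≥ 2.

175

Treat each shell separately and count matching orbitals:
n=3 → 5; n=4 → 12; n=5 → 21; n=6 → 32; n=7 → 45; n=8 → 60.
Total orbitals: 5 + 12 + 21 + 32 + 45 + 60 = 175.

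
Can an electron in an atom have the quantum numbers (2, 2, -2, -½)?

Not allowed

The orbital quantum number must satisfy 0 ≤ l ≤ n−1. With n = 2 the allowed l values are 0, 1, so l = 2 is out of range.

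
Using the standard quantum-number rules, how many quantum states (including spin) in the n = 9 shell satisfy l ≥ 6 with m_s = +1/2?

45

Go through l = 0, …, 8 (the values permitted for n = 9).
Per l-value: l=6 → 13; l=7 → 15; l=8 → 17.
Orbitals: 13 + 15 + 17 = 45. With m_s fixed to a single value there is one state per orbital, giving 45 states.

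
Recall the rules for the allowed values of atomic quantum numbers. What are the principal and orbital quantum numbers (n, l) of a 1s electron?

The leading integer gives n = 1; the letter 's' means l = 0.

n = 1, l = 0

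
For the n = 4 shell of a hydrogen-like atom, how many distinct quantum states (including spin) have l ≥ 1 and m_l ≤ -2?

6

The n = 4 shell has l = 0 through 3; check each.
Contributions: l=2 → 1; l=3 → 2.
Orbitals: 1 + 2 = 3. Each orbital carries two spin states, so 3 × 2 = 6 states.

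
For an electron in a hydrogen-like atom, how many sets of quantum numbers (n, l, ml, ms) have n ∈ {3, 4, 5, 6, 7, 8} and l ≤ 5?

Go shell by shell, enumerating (l, ml) with l ≤ 5:
n=3 → 9; n=4 → 16; n=5 → 25; n=6 → 36; n=7 → 36; n=8 → 36.
Orbitals: 9 + 16 + 25 + 36 + 36 + 36 = 158. Including both spin states (ms = ±1/2) gives 2 × 158 = 316 states.

316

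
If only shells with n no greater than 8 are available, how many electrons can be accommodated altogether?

408

Total orbitals = 1² + 2² + 3² + 4² + 5² + 6² + 7² + 8² = 204. Doubling for spin gives 408 electrons.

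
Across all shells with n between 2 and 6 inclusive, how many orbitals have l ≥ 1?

Per-shell orbital counts meeting the constraint:
n=2 → 3; n=3 → 8; n=4 → 15; n=5 → 24; n=6 → 35.
Total orbitals: 3 + 8 + 15 + 24 + 35 = 85.

85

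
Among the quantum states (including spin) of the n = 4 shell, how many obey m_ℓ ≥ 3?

2

Go through ℓ = 0, …, 3 (the values permitted for n = 4).
The (ℓ, m_ℓ) pairs meeting m_ℓ ≥ 3 give: ℓ=3 → 1.
Orbitals: 1. Each orbital carries two spin states, so 1 × 2 = 2 states.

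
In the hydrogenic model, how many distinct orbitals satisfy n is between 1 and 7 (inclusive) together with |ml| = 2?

For each n in the range, tally the orbitals obeying |ml| = 2:
n=3 → 2; n=4 → 4; n=5 → 6; n=6 → 8; n=7 → 10.
Total orbitals: 2 + 4 + 6 + 8 + 10 = 30.

30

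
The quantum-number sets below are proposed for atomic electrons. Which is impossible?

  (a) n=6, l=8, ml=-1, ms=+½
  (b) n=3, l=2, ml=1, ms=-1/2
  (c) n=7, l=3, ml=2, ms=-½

(a)

(a) has l = 8 ≥ n = 6, violating 0 ≤ l ≤ n−1.
The remaining sets (b), (c) satisfy all four rules.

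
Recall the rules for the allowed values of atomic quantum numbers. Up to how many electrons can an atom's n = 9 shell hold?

A shell holds 2n² electrons: 2 × 9² = 2 × 81 = 162.

162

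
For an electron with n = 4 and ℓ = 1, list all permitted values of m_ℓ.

-1, 0, 1

m_ℓ takes every integer from −ℓ to +ℓ. With ℓ = 1 that gives the 3 values -1, 0, 1.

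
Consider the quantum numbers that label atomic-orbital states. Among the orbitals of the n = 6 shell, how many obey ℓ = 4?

9

Contributions: ℓ=4 → 9.
Total orbitals: 9.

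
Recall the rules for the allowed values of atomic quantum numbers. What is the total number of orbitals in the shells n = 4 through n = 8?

Shell n has n² orbitals: 4²=16 + 5²=25 + 6²=36 + 7²=49 + 8²=64 = 190 orbitals.

190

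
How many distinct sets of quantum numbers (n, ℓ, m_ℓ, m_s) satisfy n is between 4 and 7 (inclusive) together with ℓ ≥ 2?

220

For each n in the range, tally the orbitals obeying ℓ ≥ 2:
n=4 → 12; n=5 → 21; n=6 → 32; n=7 → 45.
Orbitals: 12 + 21 + 32 + 45 = 110. Including both spin states (m_s = ±1/2) gives 2 × 110 = 220 states.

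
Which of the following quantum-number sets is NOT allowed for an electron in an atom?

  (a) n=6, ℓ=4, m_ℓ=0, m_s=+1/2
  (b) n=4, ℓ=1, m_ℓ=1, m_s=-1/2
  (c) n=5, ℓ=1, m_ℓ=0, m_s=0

(c) has m_s = 0, but an electron's spin must be ±1/2.
The remaining sets (a), (b) satisfy all four rules.

(c)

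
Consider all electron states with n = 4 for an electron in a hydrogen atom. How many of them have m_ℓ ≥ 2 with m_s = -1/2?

The n = 4 shell has ℓ = 0 through 3; check each.
Contributions: ℓ=2 → 1; ℓ=3 → 2.
Orbitals: 1 + 2 = 3. With m_s fixed to a single value there is one state per orbital, giving 3 states.

3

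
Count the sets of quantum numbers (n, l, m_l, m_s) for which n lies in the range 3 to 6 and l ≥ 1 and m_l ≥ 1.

68

Per-shell orbital counts meeting the constraint:
n=3 → 3; n=4 → 6; n=5 → 10; n=6 → 15.
Orbitals: 3 + 6 + 10 + 15 = 34. Including both spin states (m_s = ±1/2) gives 2 × 34 = 68 states.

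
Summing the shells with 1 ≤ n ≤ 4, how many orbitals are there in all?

Shell n has n² orbitals: 1²=1 + 2²=4 + 3²=9 + 4²=16 = 30 orbitals.

30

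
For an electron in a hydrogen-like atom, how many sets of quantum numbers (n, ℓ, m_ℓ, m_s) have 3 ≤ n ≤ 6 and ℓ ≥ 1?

Per-shell orbital counts meeting the constraint:
n=3 → 8; n=4 → 15; n=5 → 24; n=6 → 35.
Orbitals: 8 + 15 + 24 + 35 = 82. Including both spin states (m_s = ±1/2) gives 2 × 82 = 164 states.

164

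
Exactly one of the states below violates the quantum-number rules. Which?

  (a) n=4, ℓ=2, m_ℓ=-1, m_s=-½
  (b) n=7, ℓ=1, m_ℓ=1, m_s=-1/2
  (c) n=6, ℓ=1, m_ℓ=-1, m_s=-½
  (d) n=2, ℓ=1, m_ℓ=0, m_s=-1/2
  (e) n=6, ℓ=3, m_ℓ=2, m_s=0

(e) has m_s = 0, but an electron's spin must be ±1/2.
The remaining sets (a), (b), (c), (d) satisfy all four rules.

(e)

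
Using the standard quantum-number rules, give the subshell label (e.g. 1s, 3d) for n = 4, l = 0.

l = 0 corresponds to the letter 's', so the subshell is 4s.

4s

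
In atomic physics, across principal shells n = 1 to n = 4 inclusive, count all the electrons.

Shell n has n² orbitals: 1²=1 + 2²=4 + 3²=9 + 4²=16 = 30 orbitals.
Two spin states per orbital: 2 × 30 = 60 electrons.

60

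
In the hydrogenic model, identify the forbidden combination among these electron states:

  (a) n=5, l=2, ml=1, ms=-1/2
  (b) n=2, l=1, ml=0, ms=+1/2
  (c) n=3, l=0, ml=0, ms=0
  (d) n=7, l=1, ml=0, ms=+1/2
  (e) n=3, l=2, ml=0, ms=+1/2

(c) has ms = 0, but an electron's spin must be ±1/2.
The remaining sets (a), (b), (d), (e) satisfy all four rules.

(c)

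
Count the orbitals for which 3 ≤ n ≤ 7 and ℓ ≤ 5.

122

Work shell by shell — for each n, count the (ℓ, m_ℓ) pairs that satisfy ℓ ≤ 5:
n=3 → 9; n=4 → 16; n=5 → 25; n=6 → 36; n=7 → 36.
Total orbitals: 9 + 16 + 25 + 36 + 36 = 122.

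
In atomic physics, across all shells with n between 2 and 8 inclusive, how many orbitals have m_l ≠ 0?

168

Per-shell orbital counts meeting the constraint:
n=2 → 2; n=3 → 6; n=4 → 12; n=5 → 20; n=6 → 30; n=7 → 42; n=8 → 56.
Total orbitals: 2 + 6 + 12 + 20 + 30 + 42 + 56 = 168.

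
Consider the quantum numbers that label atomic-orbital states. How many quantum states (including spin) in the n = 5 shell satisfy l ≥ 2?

42

Per l-value: l=2 → 5; l=3 → 7; l=4 → 9.
Orbitals: 5 + 7 + 9 = 21. Each orbital carries two spin states, so 21 × 2 = 42 states.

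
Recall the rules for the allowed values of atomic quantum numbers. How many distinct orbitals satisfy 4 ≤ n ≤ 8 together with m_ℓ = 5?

Work shell by shell — for each n, count the (ℓ, m_ℓ) pairs that satisfy m_ℓ = 5:
n=6 → 1; n=7 → 2; n=8 → 3.
Total orbitals: 1 + 2 + 3 = 6.

6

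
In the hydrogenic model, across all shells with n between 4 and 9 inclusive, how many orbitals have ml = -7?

Per-shell orbital counts meeting the constraint:
n=8 → 1; n=9 → 2.
Total orbitals: 1 + 2 = 3.

3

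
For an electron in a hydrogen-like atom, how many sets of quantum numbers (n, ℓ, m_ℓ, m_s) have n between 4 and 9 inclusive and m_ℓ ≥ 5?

40

Count contributing orbitals for each principal shell:
n=6 → 1; n=7 → 3; n=8 → 6; n=9 → 10.
Orbitals: 1 + 3 + 6 + 10 = 20. Including both spin states (m_s = ±1/2) gives 2 × 20 = 40 states.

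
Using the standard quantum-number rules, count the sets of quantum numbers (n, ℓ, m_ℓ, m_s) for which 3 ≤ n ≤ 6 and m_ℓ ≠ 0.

For each n in the range, tally the orbitals obeying m_ℓ ≠ 0:
n=3 → 6; n=4 → 12; n=5 → 20; n=6 → 30.
Orbitals: 6 + 12 + 20 + 30 = 68. Including both spin states (m_s = ±1/2) gives 2 × 68 = 136 states.

136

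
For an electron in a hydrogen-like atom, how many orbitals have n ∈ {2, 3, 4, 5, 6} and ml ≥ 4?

4

Treat each shell separately and count matching orbitals:
n=5 → 1; n=6 → 3.
Total orbitals: 1 + 3 = 4.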